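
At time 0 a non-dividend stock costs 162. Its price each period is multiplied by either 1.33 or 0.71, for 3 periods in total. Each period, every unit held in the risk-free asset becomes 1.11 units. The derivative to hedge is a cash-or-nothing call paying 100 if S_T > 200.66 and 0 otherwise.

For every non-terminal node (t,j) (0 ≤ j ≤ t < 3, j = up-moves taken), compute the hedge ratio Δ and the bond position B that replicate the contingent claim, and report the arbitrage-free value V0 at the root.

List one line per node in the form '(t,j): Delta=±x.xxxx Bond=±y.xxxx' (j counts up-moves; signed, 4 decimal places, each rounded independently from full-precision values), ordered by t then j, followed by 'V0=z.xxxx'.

Since d<R<u, set p* = (R−d)/(u−d) = 0.6452; price each node as the discounted p*-expectation of its children.
Terminal payoffs: V(3,0)=0.0000, V(3,1)=0.0000, V(3,2)=100.0000, V(3,3)=100.0000
  t=2,j=0: stock 81.6642 → up 108.6134 (V=0.0000), down 57.9816 (V=0.0000). Price 0.0000; hedge Δ=0.0000, bond B=0.0000.
  t=2,j=1: stock 152.9766 → up 203.4589 (V=100.0000), down 108.6134 (V=0.0000). Price 58.1226; hedge Δ=1.0543, bond B=-103.1677.
  t=2,j=2: stock 286.5618 → up 381.1272 (V=100.0000), down 203.4589 (V=100.0000). Price 90.0901; hedge Δ=0.0000, bond B=90.0901.
  t=1,j=0: stock 115.0200 → up 152.9766 (V=58.1226), down 81.6642 (V=0.0000). Price 33.7824; hedge Δ=0.8150, bond B=-59.9638.
  t=1,j=1: stock 215.4600 → up 286.5618 (V=90.0901), down 152.9766 (V=58.1226). Price 70.9431; hedge Δ=0.2393, bond B=19.3827.
  t=0,j=0: stock 162.0000 → up 215.4600 (V=70.9431), down 115.0200 (V=33.7824). Price 52.0334; hedge Δ=0.3700, bond B=-7.9032.
Root portfolio cost Δ·162+B reproduces V0=52.0334.

(0,0): Delta=0.3700 Bond=-7.9032
(1,0): Delta=0.8150 Bond=-59.9638
(1,1): Delta=0.2393 Bond=19.3827
(2,0): Delta=0.0000 Bond=0.0000
(2,1): Delta=1.0543 Bond=-103.1677
(2,2): Delta=0.0000 Bond=90.0901
V0=52.0334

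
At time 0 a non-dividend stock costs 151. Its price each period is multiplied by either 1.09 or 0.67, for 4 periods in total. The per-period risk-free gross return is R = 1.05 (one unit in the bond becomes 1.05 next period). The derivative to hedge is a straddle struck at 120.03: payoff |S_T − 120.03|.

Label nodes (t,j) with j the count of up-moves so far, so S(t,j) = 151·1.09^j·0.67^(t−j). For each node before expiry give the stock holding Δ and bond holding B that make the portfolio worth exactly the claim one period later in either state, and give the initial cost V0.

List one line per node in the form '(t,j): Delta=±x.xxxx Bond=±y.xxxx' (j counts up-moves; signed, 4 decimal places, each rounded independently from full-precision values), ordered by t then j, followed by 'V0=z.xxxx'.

(0,0): Delta=0.7271 Bond=-54.2701
(1,0): Delta=-0.6160 Bond=78.8963
(1,1): Delta=0.8140 Bond=-71.2867
(2,0): Delta=-1.0000 Bond=108.8707
(2,1): Delta=-0.5911 Bond=80.1012
(2,2): Delta=0.9049 Bond=-91.1618
(3,0): Delta=-1.0000 Bond=114.3143
(3,1): Delta=-1.0000 Bond=114.3143
(3,2): Delta=-0.5647 Bond=80.9265
(3,3): Delta=1.0000 Bond=-114.3143
V0=55.5211

Since d<R<u, set p* = (R−d)/(u−d) = 0.9048; price each node as the discounted p*-expectation of its children.
Terminal payoffs: V(4,0)=89.6018, V(4,1)=70.5274, V(4,2)=39.4959, V(4,3)=10.9881, V(4,4)=93.1188
  t=3,j=0: stock 45.4152 → up 49.5026 (V=70.5274), down 30.4282 (V=89.6018). Price 68.8991; hedge Δ=-1.0000, bond B=114.3143.
  t=3,j=1: stock 73.8845 → up 80.5341 (V=39.4959), down 49.5026 (V=70.5274). Price 40.4298; hedge Δ=-1.0000, bond B=114.3143.
  t=3,j=2: stock 120.2001 → up 131.0181 (V=10.9881), down 80.5341 (V=39.4959). Price 13.0506; hedge Δ=-0.5647, bond B=80.9265.
  t=3,j=3: stock 195.5494 → up 213.1488 (V=93.1188), down 131.0181 (V=10.9881). Price 81.2351; hedge Δ=1.0000, bond B=-114.3143.
  t=2,j=0: stock 67.7839 → up 73.8845 (V=40.4298), down 45.4152 (V=68.8991). Price 41.0868; hedge Δ=-1.0000, bond B=108.8707.
  t=2,j=1: stock 110.2753 → up 120.2001 (V=13.0506), down 73.8845 (V=40.4298). Price 14.9125; hedge Δ=-0.5911, bond B=80.1012.
  t=2,j=2: stock 179.4031 → up 195.5494 (V=81.2351), down 120.2001 (V=13.0506). Price 71.1822; hedge Δ=0.9049, bond B=-91.1618.
  t=1,j=0: stock 101.1700 → up 110.2753 (V=14.9125), down 67.7839 (V=41.0868). Price 16.5765; hedge Δ=-0.6160, bond B=78.8963.
  t=1,j=1: stock 164.5900 → up 179.4031 (V=71.1822), down 110.2753 (V=14.9125). Price 62.6888; hedge Δ=0.8140, bond B=-71.2867.
  t=0,j=0: stock 151.0000 → up 164.5900 (V=62.6888), down 101.1700 (V=16.5765). Price 55.5211; hedge Δ=0.7271, bond B=-54.2701.
The time-0 hedge costs 55.5211, which is the no-arbitrage price.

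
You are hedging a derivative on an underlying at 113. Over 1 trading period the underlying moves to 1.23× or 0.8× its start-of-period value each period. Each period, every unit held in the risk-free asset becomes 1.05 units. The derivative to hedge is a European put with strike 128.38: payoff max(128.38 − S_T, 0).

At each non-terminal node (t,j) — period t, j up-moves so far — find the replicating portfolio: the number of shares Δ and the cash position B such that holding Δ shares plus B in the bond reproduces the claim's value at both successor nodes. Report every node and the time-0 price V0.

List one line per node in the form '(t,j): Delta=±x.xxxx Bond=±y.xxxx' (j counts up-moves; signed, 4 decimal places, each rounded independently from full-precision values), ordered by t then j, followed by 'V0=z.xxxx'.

(0,0): Delta=-0.7816 Bond=103.4671
V0=15.1415

Since d<R<u, set p* = (R−d)/(u−d) = 0.5814; price each node as the discounted p*-expectation of its children.
Payoff layer (t=1): V(1,0)=37.9800, V(1,1)=0.0000
Node (0,0) S=113.0000: V=(p*·0.0000+(1−p*)·37.9800)/1.05=15.1415; Δ=(0.0000−37.9800)/(138.9900−90.4000)=-0.7816; B=V−Δ·S=103.4671
Check: Δ(0,0)·S0 + B(0,0) = 15.1415 = V0.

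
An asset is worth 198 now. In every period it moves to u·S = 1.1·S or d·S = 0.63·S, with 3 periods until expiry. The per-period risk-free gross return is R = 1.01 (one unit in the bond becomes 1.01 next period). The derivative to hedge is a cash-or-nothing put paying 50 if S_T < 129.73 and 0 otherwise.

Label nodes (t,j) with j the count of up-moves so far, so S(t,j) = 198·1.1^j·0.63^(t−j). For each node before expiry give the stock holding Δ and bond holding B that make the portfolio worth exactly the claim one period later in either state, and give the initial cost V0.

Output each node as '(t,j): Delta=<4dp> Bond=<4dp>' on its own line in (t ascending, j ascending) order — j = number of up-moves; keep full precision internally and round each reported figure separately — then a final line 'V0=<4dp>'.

(0,0): Delta=-0.1631 Bond=36.9486
(1,0): Delta=-0.6827 Bond=102.1345
(1,1): Delta=-0.0926 Bond=21.9668
(2,0): Delta=0.0000 Bond=49.5050
(2,1): Delta=-0.7753 Bond=115.8627
(2,2): Delta=0.0000 Bond=0.0000
V0=4.6570

The replicating-portfolio and risk-neutral prices coincide; use p* = (1.01−0.63)/(1.1−0.63) = 0.8085 for the latter.
At expiry t=3: V(3,0)=50.0000, V(3,1)=50.0000, V(3,2)=0.0000, V(3,3)=0.0000
  t=2,j=0: stock 78.5862 → up 86.4448 (V=50.0000), down 49.5093 (V=50.0000). Price 49.5050; hedge Δ=0.0000, bond B=49.5050.
  t=2,j=1: stock 137.2140 → up 150.9354 (V=0.0000), down 86.4448 (V=50.0000). Price 9.4797; hedge Δ=-0.7753, bond B=115.8627.
  t=2,j=2: stock 239.5800 → up 263.5380 (V=0.0000), down 150.9354 (V=0.0000). Price 0.0000; hedge Δ=0.0000, bond B=0.0000.
  t=1,j=0: stock 124.7400 → up 137.2140 (V=9.4797), down 78.5862 (V=49.5050). Price 16.9743; hedge Δ=-0.6827, bond B=102.1345.
  t=1,j=1: stock 217.8000 → up 239.5800 (V=0.0000), down 137.2140 (V=9.4797). Price 1.7973; hedge Δ=-0.0926, bond B=21.9668.
  t=0,j=0: stock 198.0000 → up 217.8000 (V=1.7973), down 124.7400 (V=16.9743). Price 4.6570; hedge Δ=-0.1631, bond B=36.9486.
Each (Δ,B) replicates both successor values, so the strategy is self-financing and V0 is arbitrage-free.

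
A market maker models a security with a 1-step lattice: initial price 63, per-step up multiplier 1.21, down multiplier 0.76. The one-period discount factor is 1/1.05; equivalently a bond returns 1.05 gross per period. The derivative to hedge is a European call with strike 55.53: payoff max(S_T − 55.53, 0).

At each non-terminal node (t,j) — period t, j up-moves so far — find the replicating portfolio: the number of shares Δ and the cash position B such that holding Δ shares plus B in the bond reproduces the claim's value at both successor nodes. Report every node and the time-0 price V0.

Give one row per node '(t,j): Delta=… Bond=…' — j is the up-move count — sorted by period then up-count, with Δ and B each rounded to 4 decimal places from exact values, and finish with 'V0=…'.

No-arbitrage ⇒ martingale measure with p* = (R−d)/(u−d) = 0.6444.
At expiry t=1: V(1,0)=0.0000, V(1,1)=20.7000
  t=0,j=0: stock 63.0000 → up 76.2300 (V=20.7000), down 47.8800 (V=0.0000). Price 12.7048; hedge Δ=0.7302, bond B=-33.2952.
Each (Δ,B) replicates both successor values, so the strategy is self-financing and V0 is arbitrage-free.

(0,0): Delta=0.7302 Bond=-33.2952
V0=12.7048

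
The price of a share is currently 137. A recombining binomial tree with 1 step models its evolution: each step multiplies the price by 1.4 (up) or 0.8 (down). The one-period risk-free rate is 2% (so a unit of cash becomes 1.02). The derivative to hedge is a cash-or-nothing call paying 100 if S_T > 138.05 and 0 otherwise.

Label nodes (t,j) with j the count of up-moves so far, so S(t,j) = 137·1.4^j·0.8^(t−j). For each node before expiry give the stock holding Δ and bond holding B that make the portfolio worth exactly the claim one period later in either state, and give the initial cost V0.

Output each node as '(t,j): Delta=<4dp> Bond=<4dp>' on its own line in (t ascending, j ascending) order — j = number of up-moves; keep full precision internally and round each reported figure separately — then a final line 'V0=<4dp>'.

The replicating-portfolio and risk-neutral prices coincide; use p* = (1.02−0.8)/(1.4−0.8) = 0.3667 for the latter.
At expiry t=1: V(1,0)=0.0000, V(1,1)=100.0000
(0,0): S=137.0000. Δ = (V_up−V_dn)/(S_up−S_dn) = (100.0000−0.0000)/(191.8000−109.6000) = 1.2165. V = [p*·100.0000 + (1−p*)·0.0000]/1.02 = 35.9477. B = V − Δ·S = -130.7190.
Each (Δ,B) replicates both successor values, so the strategy is self-financing and V0 is arbitrage-free.

(0,0): Delta=1.2165 Bond=-130.7190
V0=35.9477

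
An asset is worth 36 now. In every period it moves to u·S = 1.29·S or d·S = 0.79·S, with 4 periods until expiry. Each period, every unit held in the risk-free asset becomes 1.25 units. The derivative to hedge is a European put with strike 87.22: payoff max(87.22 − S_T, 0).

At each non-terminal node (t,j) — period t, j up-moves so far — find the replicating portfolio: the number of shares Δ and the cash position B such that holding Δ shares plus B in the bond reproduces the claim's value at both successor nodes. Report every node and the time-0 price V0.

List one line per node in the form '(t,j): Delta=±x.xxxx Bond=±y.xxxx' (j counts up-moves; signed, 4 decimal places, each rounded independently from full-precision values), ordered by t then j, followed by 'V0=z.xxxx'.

(0,0): Delta=-0.7237 Bond=29.4400
(1,0): Delta=-1.0000 Bond=44.6566
(1,1): Delta=-0.7090 Bond=36.1169
(2,0): Delta=-1.0000 Bond=55.8208
(2,1): Delta=-1.0000 Bond=55.8208
(2,2): Delta=-0.6935 Bond=44.2178
(3,0): Delta=-1.0000 Bond=69.7760
(3,1): Delta=-1.0000 Bond=69.7760
(3,2): Delta=-1.0000 Bond=69.7760
(3,3): Delta=-0.6772 Bond=54.0111
V0=3.3851

No-arbitrage ⇒ martingale measure with p* = (R−d)/(u−d) = 0.9200.
Payoff layer (t=4): V(4,0)=73.1980, V(4,1)=64.3233, V(4,2)=49.8317, V(4,3)=26.1682, V(4,4)=0.0000
Node (3,0) S=17.7494: V=(p*·64.3233+(1−p*)·73.1980)/1.25=52.0266; Δ=(64.3233−73.1980)/(22.8967−14.0220)=-1.0000; B=V−Δ·S=69.7760
Node (3,1) S=28.9832: V=(p*·49.8317+(1−p*)·64.3233)/1.25=40.7928; Δ=(49.8317−64.3233)/(37.3883−22.8967)=-1.0000; B=V−Δ·S=69.7760
Node (3,2) S=47.3270: V=(p*·26.1682+(1−p*)·49.8317)/1.25=22.4490; Δ=(26.1682−49.8317)/(61.0518−37.3883)=-1.0000; B=V−Δ·S=69.7760
Node (3,3) S=77.2808: V=(p*·0.0000+(1−p*)·26.1682)/1.25=1.6748; Δ=(0.0000−26.1682)/(99.6922−61.0518)=-0.6772; B=V−Δ·S=54.0111
Node (2,0) S=22.4676: V=(p*·40.7928+(1−p*)·52.0266)/1.25=33.3532; Δ=(40.7928−52.0266)/(28.9832−17.7494)=-1.0000; B=V−Δ·S=55.8208
Node (2,1) S=36.6876: V=(p*·22.4490+(1−p*)·40.7928)/1.25=19.1332; Δ=(22.4490−40.7928)/(47.3270−28.9832)=-1.0000; B=V−Δ·S=55.8208
Node (2,2) S=59.9076: V=(p*·1.6748+(1−p*)·22.4490)/1.25=2.6694; Δ=(1.6748−22.4490)/(77.2808−47.3270)=-0.6935; B=V−Δ·S=44.2178
Node (1,0) S=28.4400: V=(p*·19.1332+(1−p*)·33.3532)/1.25=16.2166; Δ=(19.1332−33.3532)/(36.6876−22.4676)=-1.0000; B=V−Δ·S=44.6566
Node (1,1) S=46.4400: V=(p*·2.6694+(1−p*)·19.1332)/1.25=3.1892; Δ=(2.6694−19.1332)/(59.9076−36.6876)=-0.7090; B=V−Δ·S=36.1169
Node (0,0) S=36.0000: V=(p*·3.1892+(1−p*)·16.2166)/1.25=3.3851; Δ=(3.1892−16.2166)/(46.4400−28.4400)=-0.7237; B=V−Δ·S=29.4400
Root portfolio cost Δ·36+B reproduces V0=3.3851.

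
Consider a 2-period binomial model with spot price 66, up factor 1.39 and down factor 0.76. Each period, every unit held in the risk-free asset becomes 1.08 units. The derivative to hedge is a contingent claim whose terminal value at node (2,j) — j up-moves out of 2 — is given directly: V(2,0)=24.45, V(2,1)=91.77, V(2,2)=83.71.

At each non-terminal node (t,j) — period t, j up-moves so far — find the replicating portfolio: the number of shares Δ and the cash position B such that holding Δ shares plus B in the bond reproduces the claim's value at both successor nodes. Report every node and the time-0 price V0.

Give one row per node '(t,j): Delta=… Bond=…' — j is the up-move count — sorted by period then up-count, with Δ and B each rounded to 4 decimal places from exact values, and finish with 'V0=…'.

The replicating-portfolio and risk-neutral prices coincide; use p* = (1.08−0.76)/(1.39−0.76) = 0.5079 for the latter.
Payoff layer (t=2): V(2,0)=24.4500, V(2,1)=91.7700, V(2,2)=83.7100
Node (1,0) S=50.1600: V=(p*·91.7700+(1−p*)·24.4500)/1.08=54.3003; Δ=(91.7700−24.4500)/(69.7224−38.1216)=2.1303; B=V−Δ·S=-52.5569
Node (1,1) S=91.7400: V=(p*·83.7100+(1−p*)·91.7700)/1.08=81.1815; Δ=(83.7100−91.7700)/(127.5186−69.7224)=-0.1395; B=V−Δ·S=93.9752
Node (0,0) S=66.0000: V=(p*·81.1815+(1−p*)·54.3003)/1.08=62.9206; Δ=(81.1815−54.3003)/(91.7400−50.1600)=0.6465; B=V−Δ·S=20.2519
Self-financing check: at every node Δ·S+B equals the discounted successor values.

(0,0): Delta=0.6465 Bond=20.2519
(1,0): Delta=2.1303 Bond=-52.5569
(1,1): Delta=-0.1395 Bond=93.9752
V0=62.9206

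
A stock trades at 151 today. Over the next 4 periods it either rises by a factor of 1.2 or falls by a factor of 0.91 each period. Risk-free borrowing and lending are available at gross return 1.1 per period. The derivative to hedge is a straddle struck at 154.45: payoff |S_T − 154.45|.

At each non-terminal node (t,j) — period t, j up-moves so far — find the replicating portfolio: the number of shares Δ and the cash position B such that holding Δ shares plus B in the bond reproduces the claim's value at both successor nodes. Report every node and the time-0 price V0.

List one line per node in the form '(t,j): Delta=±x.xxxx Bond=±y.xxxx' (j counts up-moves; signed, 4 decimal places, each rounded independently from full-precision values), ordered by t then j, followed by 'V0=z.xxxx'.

Under the risk-neutral measure, an up-move has probability p* = (R−d)/(u−d) = 0.6552 and values discount at R = 1.1.
Payoff layer (t=4): V(4,0)=50.9018, V(4,1)=17.9029, V(4,2)=25.6121, V(4,3)=82.9945, V(4,4)=158.6636
(3,0): S=113.7892. Δ = (V_up−V_dn)/(S_up−S_dn) = (17.9029−50.9018)/(136.5471−103.5482) = -1.0000. V = [p*·17.9029 + (1−p*)·50.9018]/1.1 = 26.6199. B = V − Δ·S = 140.4091.
(3,1): S=150.0517. Δ = (V_up−V_dn)/(S_up−S_dn) = (25.6121−17.9029)/(180.0621−136.5471) = 0.1772. V = [p*·25.6121 + (1−p*)·17.9029]/1.1 = 20.8670. B = V − Δ·S = -5.7162.
(3,2): S=197.8704. Δ = (V_up−V_dn)/(S_up−S_dn) = (82.9945−25.6121)/(237.4445−180.0621) = 1.0000. V = [p*·82.9945 + (1−p*)·25.6121]/1.1 = 57.4613. B = V − Δ·S = -140.4091.
(3,3): S=260.9280. Δ = (V_up−V_dn)/(S_up−S_dn) = (158.6636−82.9945)/(313.1136−237.4445) = 1.0000. V = [p*·158.6636 + (1−p*)·82.9945]/1.1 = 120.5189. B = V − Δ·S = -140.4091.
(2,0): S=125.0431. Δ = (V_up−V_dn)/(S_up−S_dn) = (20.8670−26.6199)/(150.0517−113.7892) = -0.1586. V = [p*·20.8670 + (1−p*)·26.6199]/1.1 = 20.7734. B = V − Δ·S = 40.6108.
(2,1): S=164.8920. Δ = (V_up−V_dn)/(S_up−S_dn) = (57.4613−20.8670)/(197.8704−150.0517) = 0.7653. V = [p*·57.4613 + (1−p*)·20.8670]/1.1 = 40.7660. B = V − Δ·S = -85.4211.
(2,2): S=217.4400. Δ = (V_up−V_dn)/(S_up−S_dn) = (120.5189−57.4613)/(260.9280−197.8704) = 1.0000. V = [p*·120.5189 + (1−p*)·57.4613]/1.1 = 89.7954. B = V − Δ·S = -127.6446.
(1,0): S=137.4100. Δ = (V_up−V_dn)/(S_up−S_dn) = (40.7660−20.7734)/(164.8920−125.0431) = 0.5017. V = [p*·40.7660 + (1−p*)·20.7734]/1.1 = 30.7927. B = V − Δ·S = -38.1471.
(1,1): S=181.2000. Δ = (V_up−V_dn)/(S_up−S_dn) = (89.7954−40.7660)/(217.4400−164.8920) = 0.9330. V = [p*·89.7954 + (1−p*)·40.7660]/1.1 = 66.2624. B = V − Δ·S = -102.8044.
(0,0): S=151.0000. Δ = (V_up−V_dn)/(S_up−S_dn) = (66.2624−30.7927)/(181.2000−137.4100) = 0.8100. V = [p*·66.2624 + (1−p*)·30.7927]/1.1 = 49.1196. B = V − Δ·S = -73.1898.
Each (Δ,B) replicates both successor values, so the strategy is self-financing and V0 is arbitrage-free.

(0,0): Delta=0.8100 Bond=-73.1898
(1,0): Delta=0.5017 Bond=-38.1471
(1,1): Delta=0.9330 Bond=-102.8044
(2,0): Delta=-0.1586 Bond=40.6108
(2,1): Delta=0.7653 Bond=-85.4211
(2,2): Delta=1.0000 Bond=-127.6446
(3,0): Delta=-1.0000 Bond=140.4091
(3,1): Delta=0.1772 Bond=-5.7162
(3,2): Delta=1.0000 Bond=-140.4091
(3,3): Delta=1.0000 Bond=-140.4091
V0=49.1196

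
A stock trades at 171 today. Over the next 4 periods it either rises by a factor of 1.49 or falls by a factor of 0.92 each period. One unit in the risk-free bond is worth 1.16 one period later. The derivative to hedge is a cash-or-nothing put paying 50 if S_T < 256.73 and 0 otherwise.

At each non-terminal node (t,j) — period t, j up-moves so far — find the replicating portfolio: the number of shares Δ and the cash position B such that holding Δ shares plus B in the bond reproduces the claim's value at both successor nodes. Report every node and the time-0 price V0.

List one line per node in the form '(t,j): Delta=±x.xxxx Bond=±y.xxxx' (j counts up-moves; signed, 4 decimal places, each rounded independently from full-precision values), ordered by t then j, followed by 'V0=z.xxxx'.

(0,0): Delta=-0.1391 Bond=35.9209
(1,0): Delta=-0.2020 Bond=51.5605
(1,1): Delta=-0.0858 Bond=28.0663
(2,0): Delta=-0.2200 Bond=62.4106
(2,1): Delta=-0.1868 Bond=56.2347
(2,2): Delta=0.0000 Bond=0.0000
(3,0): Delta=0.0000 Bond=43.1034
(3,1): Delta=-0.4068 Bond=112.6739
(3,2): Delta=0.0000 Bond=0.0000
(3,3): Delta=0.0000 Bond=0.0000
V0=12.1275

Since d<R<u, set p* = (R−d)/(u−d) = 0.4211; price each node as the discounted p*-expectation of its children.
At expiry t=4: V(4,0)=50.0000, V(4,1)=50.0000, V(4,2)=0.0000, V(4,3)=0.0000, V(4,4)=0.0000
  t=3,j=0: stock 133.1556 → up 198.4019 (V=50.0000), down 122.5032 (V=50.0000). Price 43.1034; hedge Δ=0.0000, bond B=43.1034.
  t=3,j=1: stock 215.6543 → up 321.3248 (V=0.0000), down 198.4019 (V=50.0000). Price 24.9546; hedge Δ=-0.4068, bond B=112.6739.
  t=3,j=2: stock 349.2661 → up 520.4065 (V=0.0000), down 321.3248 (V=0.0000). Price 0.0000; hedge Δ=0.0000, bond B=0.0000.
  t=3,j=3: stock 565.6593 → up 842.8323 (V=0.0000), down 520.4065 (V=0.0000). Price 0.0000; hedge Δ=0.0000, bond B=0.0000.
  t=2,j=0: stock 144.7344 → up 215.6543 (V=24.9546), down 133.1556 (V=43.1034). Price 30.5706; hedge Δ=-0.2200, bond B=62.4106.
  t=2,j=1: stock 234.4068 → up 349.2661 (V=0.0000), down 215.6543 (V=24.9546). Price 12.4547; hedge Δ=-0.1868, bond B=56.2347.
  t=2,j=2: stock 379.6371 → up 565.6593 (V=0.0000), down 349.2661 (V=0.0000). Price 0.0000; hedge Δ=0.0000, bond B=0.0000.
  t=1,j=0: stock 157.3200 → up 234.4068 (V=12.4547), down 144.7344 (V=30.5706). Price 19.7783; hedge Δ=-0.2020, bond B=51.5605.
  t=1,j=1: stock 254.7900 → up 379.6371 (V=0.0000), down 234.4068 (V=12.4547). Price 6.2160; hedge Δ=-0.0858, bond B=28.0663.
  t=0,j=0: stock 171.0000 → up 254.7900 (V=6.2160), down 157.3200 (V=19.7783). Price 12.1275; hedge Δ=-0.1391, bond B=35.9209.
Each (Δ,B) replicates both successor values, so the strategy is self-financing and V0 is arbitrage-free.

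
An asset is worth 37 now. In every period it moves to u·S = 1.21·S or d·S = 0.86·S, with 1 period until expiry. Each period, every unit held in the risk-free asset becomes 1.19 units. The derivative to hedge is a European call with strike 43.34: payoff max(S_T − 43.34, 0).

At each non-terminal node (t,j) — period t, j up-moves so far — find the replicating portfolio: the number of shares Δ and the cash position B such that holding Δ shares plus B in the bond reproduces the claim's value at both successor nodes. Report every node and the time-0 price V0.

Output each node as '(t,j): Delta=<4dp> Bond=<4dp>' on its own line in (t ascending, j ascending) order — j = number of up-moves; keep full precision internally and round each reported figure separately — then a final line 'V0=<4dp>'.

Since d<R<u, set p* = (R−d)/(u−d) = 0.9429; price each node as the discounted p*-expectation of its children.
Terminal payoffs: V(1,0)=0.0000, V(1,1)=1.4300
Node (0,0) S=37.0000: V=(p*·1.4300+(1−p*)·0.0000)/1.19=1.1330; Δ=(1.4300−0.0000)/(44.7700−31.8200)=0.1104; B=V−Δ·S=-2.9527
Check: Δ(0,0)·S0 + B(0,0) = 1.1330 = V0.

(0,0): Delta=0.1104 Bond=-2.9527
V0=1.1330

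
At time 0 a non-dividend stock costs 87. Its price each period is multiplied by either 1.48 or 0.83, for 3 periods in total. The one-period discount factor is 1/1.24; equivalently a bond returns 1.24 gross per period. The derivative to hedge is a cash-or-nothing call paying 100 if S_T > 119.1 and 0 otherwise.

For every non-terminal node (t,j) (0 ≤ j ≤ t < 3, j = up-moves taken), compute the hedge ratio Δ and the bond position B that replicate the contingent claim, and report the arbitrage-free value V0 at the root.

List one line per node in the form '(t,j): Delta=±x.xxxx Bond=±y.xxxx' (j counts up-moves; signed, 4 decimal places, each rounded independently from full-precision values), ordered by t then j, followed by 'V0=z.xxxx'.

(0,0): Delta=0.5357 Bond=-10.3282
(1,0): Delta=1.0838 Bond=-52.3832
(1,1): Delta=0.3558 Bond=10.3596
(2,0): Delta=0.0000 Bond=0.0000
(2,1): Delta=1.4396 Bond=-102.9777
(2,2): Delta=0.0000 Bond=80.6452
V0=36.2778

Since d<R<u, set p* = (R−d)/(u−d) = 0.6308; price each node as the discounted p*-expectation of its children.
At expiry t=3: V(3,0)=0.0000, V(3,1)=0.0000, V(3,2)=100.0000, V(3,3)=100.0000
  t=2,j=0: stock 59.9343 → up 88.7028 (V=0.0000), down 49.7455 (V=0.0000). Price 0.0000; hedge Δ=0.0000, bond B=0.0000.
  t=2,j=1: stock 106.8708 → up 158.1688 (V=100.0000), down 88.7028 (V=0.0000). Price 50.8685; hedge Δ=1.4396, bond B=-102.9777.
  t=2,j=2: stock 190.5648 → up 282.0359 (V=100.0000), down 158.1688 (V=100.0000). Price 80.6452; hedge Δ=0.0000, bond B=80.6452.
  t=1,j=0: stock 72.2100 → up 106.8708 (V=50.8685), down 59.9343 (V=0.0000). Price 25.8760; hedge Δ=1.0838, bond B=-52.3832.
  t=1,j=1: stock 128.7600 → up 190.5648 (V=80.6452), down 106.8708 (V=50.8685). Price 56.1699; hedge Δ=0.3558, bond B=10.3596.
  t=0,j=0: stock 87.0000 → up 128.7600 (V=56.1699), down 72.2100 (V=25.8760). Price 36.2778; hedge Δ=0.5357, bond B=-10.3282.
The time-0 hedge costs 36.2778, which is the no-arbitrage price.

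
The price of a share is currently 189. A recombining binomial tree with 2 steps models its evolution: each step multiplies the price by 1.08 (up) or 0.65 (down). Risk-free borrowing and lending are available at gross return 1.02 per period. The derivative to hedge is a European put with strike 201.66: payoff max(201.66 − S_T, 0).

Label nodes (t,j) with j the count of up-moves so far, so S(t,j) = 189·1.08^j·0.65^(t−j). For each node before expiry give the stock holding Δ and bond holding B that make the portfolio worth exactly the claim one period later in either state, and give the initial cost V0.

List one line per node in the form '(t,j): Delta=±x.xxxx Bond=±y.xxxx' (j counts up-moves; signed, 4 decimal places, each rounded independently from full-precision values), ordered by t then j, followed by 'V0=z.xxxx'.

(0,0): Delta=-0.8050 Bond=170.3386
(1,0): Delta=-1.0000 Bond=197.7059
(1,1): Delta=-0.7859 Bond=169.8599
V0=18.2009

Risk-neutral probability p* = (R−d)/(u−d) = (1.02−0.65)/(1.08−0.65) = 0.8605.
Terminal payoffs: V(2,0)=121.8075, V(2,1)=68.9820, V(2,2)=0.0000
Node (1,0) S=122.8500: V=(p*·68.9820+(1−p*)·121.8075)/1.02=74.8559; Δ=(68.9820−121.8075)/(132.6780−79.8525)=-1.0000; B=V−Δ·S=197.7059
Node (1,1) S=204.1200: V=(p*·0.0000+(1−p*)·68.9820)/1.02=9.4367; Δ=(0.0000−68.9820)/(220.4496−132.6780)=-0.7859; B=V−Δ·S=169.8599
Node (0,0) S=189.0000: V=(p*·9.4367+(1−p*)·74.8559)/1.02=18.2009; Δ=(9.4367−74.8559)/(204.1200−122.8500)=-0.8050; B=V−Δ·S=170.3386
Check: Δ(0,0)·S0 + B(0,0) = 18.2009 = V0.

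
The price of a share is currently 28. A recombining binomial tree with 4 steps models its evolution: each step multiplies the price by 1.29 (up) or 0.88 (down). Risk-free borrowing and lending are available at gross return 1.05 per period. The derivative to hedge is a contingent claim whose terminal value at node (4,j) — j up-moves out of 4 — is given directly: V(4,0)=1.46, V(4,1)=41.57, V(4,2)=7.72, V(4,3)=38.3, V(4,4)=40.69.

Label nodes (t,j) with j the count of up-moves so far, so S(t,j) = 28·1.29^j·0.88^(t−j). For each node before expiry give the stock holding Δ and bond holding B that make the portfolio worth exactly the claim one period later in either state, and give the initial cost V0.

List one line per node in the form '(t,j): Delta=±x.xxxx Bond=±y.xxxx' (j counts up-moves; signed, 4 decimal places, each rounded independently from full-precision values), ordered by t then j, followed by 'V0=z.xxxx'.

(0,0): Delta=0.2273 Bond=13.6484
(1,0): Delta=0.2307 Bond=14.2460
(1,1): Delta=0.2239 Bond=14.4505
(2,0): Delta=1.0117 Bond=-1.9758
(2,1): Delta=-0.5214 Bond=38.8653
(2,2): Delta=0.9418 Bond=-18.2748
(3,0): Delta=5.1270 Bond=-80.5998
(3,1): Delta=-2.9516 Bond=108.7844
(3,2): Delta=1.8190 Bond=-55.1573
(3,3): Delta=0.0970 Bond=31.5907
V0=20.0117

No-arbitrage ⇒ martingale measure with p* = (R−d)/(u−d) = 0.4146.
Terminal values V(4,·): V(4,0)=1.4600, V(4,1)=41.5700, V(4,2)=7.7200, V(4,3)=38.3000, V(4,4)=40.6900
Node (3,0) S=19.0812: V=(p*·41.5700+(1−p*)·1.4600)/1.05=17.2295; Δ=(41.5700−1.4600)/(24.6148−16.7915)=5.1270; B=V−Δ·S=-80.5998
Node (3,1) S=27.9713: V=(p*·7.7200+(1−p*)·41.5700)/1.05=26.2235; Δ=(7.7200−41.5700)/(36.0830−24.6148)=-2.9516; B=V−Δ·S=108.7844
Node (3,2) S=41.0034: V=(p*·38.3000+(1−p*)·7.7200)/1.05=19.4281; Δ=(38.3000−7.7200)/(52.8944−36.0830)=1.8190; B=V−Δ·S=-55.1573
Node (3,3) S=60.1073: V=(p*·40.6900+(1−p*)·38.3000)/1.05=37.4200; Δ=(40.6900−38.3000)/(77.5384−52.8944)=0.0970; B=V−Δ·S=31.5907
Node (2,0) S=21.6832: V=(p*·26.2235+(1−p*)·17.2295)/1.05=19.9607; Δ=(26.2235−17.2295)/(27.9713−19.0812)=1.0117; B=V−Δ·S=-1.9758
Node (2,1) S=31.7856: V=(p*·19.4281+(1−p*)·26.2235)/1.05=22.2913; Δ=(19.4281−26.2235)/(41.0034−27.9713)=-0.5214; B=V−Δ·S=38.8653
Node (2,2) S=46.5948: V=(p*·37.4200+(1−p*)·19.4281)/1.05=25.6078; Δ=(37.4200−19.4281)/(60.1073−41.0034)=0.9418; B=V−Δ·S=-18.2748
Node (1,0) S=24.6400: V=(p*·22.2913+(1−p*)·19.9607)/1.05=19.9305; Δ=(22.2913−19.9607)/(31.7856−21.6832)=0.2307; B=V−Δ·S=14.2460
Node (1,1) S=36.1200: V=(p*·25.6078+(1−p*)·22.2913)/1.05=22.5395; Δ=(25.6078−22.2913)/(46.5948−31.7856)=0.2239; B=V−Δ·S=14.4505
Node (0,0) S=28.0000: V=(p*·22.5395+(1−p*)·19.9305)/1.05=20.0117; Δ=(22.5395−19.9305)/(36.1200−24.6400)=0.2273; B=V−Δ·S=13.6484
The time-0 hedge costs 20.0117, which is the no-arbitrage price.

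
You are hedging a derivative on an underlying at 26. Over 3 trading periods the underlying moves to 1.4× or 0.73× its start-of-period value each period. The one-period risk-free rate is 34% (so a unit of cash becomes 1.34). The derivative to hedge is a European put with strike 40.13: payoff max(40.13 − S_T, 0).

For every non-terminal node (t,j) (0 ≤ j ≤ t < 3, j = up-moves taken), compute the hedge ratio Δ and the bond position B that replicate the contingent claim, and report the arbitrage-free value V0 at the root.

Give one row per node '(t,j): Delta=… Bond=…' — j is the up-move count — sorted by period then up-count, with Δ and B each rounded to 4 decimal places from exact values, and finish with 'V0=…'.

Since d<R<u, set p* = (R−d)/(u−d) = 0.9104; price each node as the discounted p*-expectation of its children.
Payoff layer (t=3): V(3,0)=30.0156, V(3,1)=20.7324, V(3,2)=2.9292, V(3,3)=0.0000
  t=2,j=0: stock 13.8554 → up 19.3976 (V=20.7324), down 10.1144 (V=30.0156). Price 16.0924; hedge Δ=-1.0000, bond B=29.9478.
  t=2,j=1: stock 26.5720 → up 37.2008 (V=2.9292), down 19.3976 (V=20.7324). Price 3.3758; hedge Δ=-1.0000, bond B=29.9478.
  t=2,j=2: stock 50.9600 → up 71.3440 (V=0.0000), down 37.2008 (V=2.9292). Price 0.1958; hedge Δ=-0.0858, bond B=4.5677.
  t=1,j=0: stock 18.9800 → up 26.5720 (V=3.3758), down 13.8554 (V=16.0924). Price 3.3691; hedge Δ=-1.0000, bond B=22.3491.
  t=1,j=1: stock 36.4000 → up 50.9600 (V=0.1958), down 26.5720 (V=3.3758). Price 0.3586; hedge Δ=-0.1304, bond B=5.1049.
  t=0,j=0: stock 26.0000 → up 36.4000 (V=0.3586), down 18.9800 (V=3.3691). Price 0.4688; hedge Δ=-0.1728, bond B=4.9620.
The time-0 hedge costs 0.4688, which is the no-arbitrage price.

(0,0): Delta=-0.1728 Bond=4.9620
(1,0): Delta=-1.0000 Bond=22.3491
(1,1): Delta=-0.1304 Bond=5.1049
(2,0): Delta=-1.0000 Bond=29.9478
(2,1): Delta=-1.0000 Bond=29.9478
(2,2): Delta=-0.0858 Bond=4.5677
V0=0.4688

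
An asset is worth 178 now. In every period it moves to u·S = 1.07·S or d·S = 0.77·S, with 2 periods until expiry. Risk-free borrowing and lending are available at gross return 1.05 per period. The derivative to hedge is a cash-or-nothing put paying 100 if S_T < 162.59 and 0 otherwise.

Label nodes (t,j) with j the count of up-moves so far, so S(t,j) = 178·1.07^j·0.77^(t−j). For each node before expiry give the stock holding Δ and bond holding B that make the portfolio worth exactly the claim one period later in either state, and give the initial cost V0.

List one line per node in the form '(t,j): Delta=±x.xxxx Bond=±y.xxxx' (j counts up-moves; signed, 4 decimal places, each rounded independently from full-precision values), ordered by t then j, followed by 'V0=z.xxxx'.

(0,0): Delta=-1.6646 Bond=307.9869
(1,0): Delta=0.0000 Bond=95.2381
(1,1): Delta=-1.7501 Bond=339.6825
V0=11.6906

Under the risk-neutral measure, an up-move has probability p* = (R−d)/(u−d) = 0.9333 and values discount at R = 1.05.
Terminal payoffs: V(2,0)=100.0000, V(2,1)=100.0000, V(2,2)=0.0000
(1,0): S=137.0600. Δ = (V_up−V_dn)/(S_up−S_dn) = (100.0000−100.0000)/(146.6542−105.5362) = 0.0000. V = [p*·100.0000 + (1−p*)·100.0000]/1.05 = 95.2381. B = V − Δ·S = 95.2381.
(1,1): S=190.4600. Δ = (V_up−V_dn)/(S_up−S_dn) = (0.0000−100.0000)/(203.7922−146.6542) = -1.7501. V = [p*·0.0000 + (1−p*)·100.0000]/1.05 = 6.3492. B = V − Δ·S = 339.6825.
(0,0): S=178.0000. Δ = (V_up−V_dn)/(S_up−S_dn) = (6.3492−95.2381)/(190.4600−137.0600) = -1.6646. V = [p*·6.3492 + (1−p*)·95.2381]/1.05 = 11.6906. B = V − Δ·S = 307.9869.
Self-financing check: at every node Δ·S+B equals the discounted successor values.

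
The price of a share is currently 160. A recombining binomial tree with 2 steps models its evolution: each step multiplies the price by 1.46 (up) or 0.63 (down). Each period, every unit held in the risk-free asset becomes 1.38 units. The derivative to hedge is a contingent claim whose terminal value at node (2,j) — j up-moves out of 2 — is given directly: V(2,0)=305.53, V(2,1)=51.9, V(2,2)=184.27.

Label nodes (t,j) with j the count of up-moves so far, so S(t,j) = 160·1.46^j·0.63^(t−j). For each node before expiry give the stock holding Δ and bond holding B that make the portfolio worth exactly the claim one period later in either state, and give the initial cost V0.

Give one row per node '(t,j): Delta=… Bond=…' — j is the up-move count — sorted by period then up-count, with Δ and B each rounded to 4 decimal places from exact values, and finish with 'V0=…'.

The replicating-portfolio and risk-neutral prices coincide; use p* = (1.38−0.63)/(1.46−0.63) = 0.9036 for the latter.
At expiry t=2: V(2,0)=305.5300, V(2,1)=51.9000, V(2,2)=184.2700
  t=1,j=0: stock 100.8000 → up 147.1680 (V=51.9000), down 63.5040 (V=305.5300). Price 55.3234; hedge Δ=-3.0315, bond B=360.9017.
  t=1,j=1: stock 233.6000 → up 341.0560 (V=184.2700), down 147.1680 (V=51.9000). Price 124.2837; hedge Δ=0.6827, bond B=-35.1983.
  t=0,j=0: stock 160.0000 → up 233.6000 (V=124.2837), down 100.8000 (V=55.3234). Price 85.2441; hedge Δ=0.5193, bond B=2.1594.
Check: Δ(0,0)·S0 + B(0,0) = 85.2441 = V0.

(0,0): Delta=0.5193 Bond=2.1594
(1,0): Delta=-3.0315 Bond=360.9017
(1,1): Delta=0.6827 Bond=-35.1983
V0=85.2441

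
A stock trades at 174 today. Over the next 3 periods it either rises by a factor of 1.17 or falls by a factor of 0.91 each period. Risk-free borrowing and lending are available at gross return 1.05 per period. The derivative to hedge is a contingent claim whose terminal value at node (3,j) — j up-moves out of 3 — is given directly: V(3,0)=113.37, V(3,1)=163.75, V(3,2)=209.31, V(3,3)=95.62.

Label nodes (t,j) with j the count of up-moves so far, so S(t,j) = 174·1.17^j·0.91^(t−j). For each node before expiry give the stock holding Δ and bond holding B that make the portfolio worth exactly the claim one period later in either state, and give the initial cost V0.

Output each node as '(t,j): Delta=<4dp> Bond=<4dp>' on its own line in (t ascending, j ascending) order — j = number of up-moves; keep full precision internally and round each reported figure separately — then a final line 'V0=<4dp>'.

(0,0): Delta=0.0083 Bond=142.3432
(1,0): Delta=1.1054 Bond=-24.2616
(1,1): Delta=-0.7231 Bond=298.3649
(2,0): Delta=1.3448 Bond=-59.9619
(2,1): Delta=0.9459 Bond=4.0857
(2,2): Delta=-1.8358 Bond=578.3095
V0=143.7863

No-arbitrage ⇒ martingale measure with p* = (R−d)/(u−d) = 0.5385.
Payoff layer (t=3): V(3,0)=113.3700, V(3,1)=163.7500, V(3,2)=209.3100, V(3,3)=95.6200
(2,0): S=144.0894. Δ = (V_up−V_dn)/(S_up−S_dn) = (163.7500−113.3700)/(168.5846−131.1214) = 1.3448. V = [p*·163.7500 + (1−p*)·113.3700]/1.05 = 133.8073. B = V − Δ·S = -59.9619.
(2,1): S=185.2578. Δ = (V_up−V_dn)/(S_up−S_dn) = (209.3100−163.7500)/(216.7516−168.5846) = 0.9459. V = [p*·209.3100 + (1−p*)·163.7500]/1.05 = 179.3165. B = V − Δ·S = 4.0857.
(2,2): S=238.1886. Δ = (V_up−V_dn)/(S_up−S_dn) = (95.6200−209.3100)/(278.6807−216.7516) = -1.8358. V = [p*·95.6200 + (1−p*)·209.3100]/1.05 = 141.0403. B = V − Δ·S = 578.3095.
(1,0): S=158.3400. Δ = (V_up−V_dn)/(S_up−S_dn) = (179.3165−133.8073)/(185.2578−144.0894) = 1.1054. V = [p*·179.3165 + (1−p*)·133.8073]/1.05 = 150.7736. B = V − Δ·S = -24.2616.
(1,1): S=203.5800. Δ = (V_up−V_dn)/(S_up−S_dn) = (141.0403−179.3165)/(238.1886−185.2578) = -0.7231. V = [p*·141.0403 + (1−p*)·179.3165]/1.05 = 151.1488. B = V − Δ·S = 298.3649.
(0,0): S=174.0000. Δ = (V_up−V_dn)/(S_up−S_dn) = (151.1488−150.7736)/(203.5800−158.3400) = 0.0083. V = [p*·151.1488 + (1−p*)·150.7736]/1.05 = 143.7863. B = V − Δ·S = 142.3432.
The time-0 hedge costs 143.7863, which is the no-arbitrage price.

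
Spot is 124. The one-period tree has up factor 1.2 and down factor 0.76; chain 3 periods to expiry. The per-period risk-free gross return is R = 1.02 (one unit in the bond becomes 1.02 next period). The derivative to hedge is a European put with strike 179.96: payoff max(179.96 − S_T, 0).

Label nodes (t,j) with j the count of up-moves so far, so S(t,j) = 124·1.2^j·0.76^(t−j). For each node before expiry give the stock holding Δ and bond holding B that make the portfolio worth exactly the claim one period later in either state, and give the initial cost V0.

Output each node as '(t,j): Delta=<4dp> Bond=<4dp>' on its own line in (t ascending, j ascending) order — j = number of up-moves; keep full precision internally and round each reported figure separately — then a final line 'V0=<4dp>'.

The replicating-portfolio and risk-neutral prices coincide; use p* = (1.02−0.76)/(1.2−0.76) = 0.5909 for the latter.
Payoff layer (t=3): V(3,0)=125.5270, V(3,1)=94.0131, V(3,2)=44.2544, V(3,3)=0.0000
(2,0): S=71.6224. Δ = (V_up−V_dn)/(S_up−S_dn) = (94.0131−125.5270)/(85.9469−54.4330) = -1.0000. V = [p*·94.0131 + (1−p*)·125.5270]/1.02 = 104.8090. B = V − Δ·S = 176.4314.
(2,1): S=113.0880. Δ = (V_up−V_dn)/(S_up−S_dn) = (44.2544−94.0131)/(135.7056−85.9469) = -1.0000. V = [p*·44.2544 + (1−p*)·94.0131]/1.02 = 63.3434. B = V − Δ·S = 176.4314.
(2,2): S=178.5600. Δ = (V_up−V_dn)/(S_up−S_dn) = (0.0000−44.2544)/(214.2720−135.7056) = -0.5633. V = [p*·0.0000 + (1−p*)·44.2544]/1.02 = 17.7491. B = V − Δ·S = 118.3273.
(1,0): S=94.2400. Δ = (V_up−V_dn)/(S_up−S_dn) = (63.3434−104.8090)/(113.0880−71.6224) = -1.0000. V = [p*·63.3434 + (1−p*)·104.8090]/1.02 = 78.7319. B = V − Δ·S = 172.9719.
(1,1): S=148.8000. Δ = (V_up−V_dn)/(S_up−S_dn) = (17.7491−63.3434)/(178.5600−113.0880) = -0.6964. V = [p*·17.7491 + (1−p*)·63.3434]/1.02 = 35.6875. B = V − Δ·S = 139.3109.
(0,0): S=124.0000. Δ = (V_up−V_dn)/(S_up−S_dn) = (35.6875−78.7319)/(148.8000−94.2400) = -0.7889. V = [p*·35.6875 + (1−p*)·78.7319]/1.02 = 52.2516. B = V − Δ·S = 150.0797.
Self-financing check: at every node Δ·S+B equals the discounted successor values.

(0,0): Delta=-0.7889 Bond=150.0797
(1,0): Delta=-1.0000 Bond=172.9719
(1,1): Delta=-0.6964 Bond=139.3109
(2,0): Delta=-1.0000 Bond=176.4314
(2,1): Delta=-1.0000 Bond=176.4314
(2,2): Delta=-0.5633 Bond=118.3273
V0=52.2516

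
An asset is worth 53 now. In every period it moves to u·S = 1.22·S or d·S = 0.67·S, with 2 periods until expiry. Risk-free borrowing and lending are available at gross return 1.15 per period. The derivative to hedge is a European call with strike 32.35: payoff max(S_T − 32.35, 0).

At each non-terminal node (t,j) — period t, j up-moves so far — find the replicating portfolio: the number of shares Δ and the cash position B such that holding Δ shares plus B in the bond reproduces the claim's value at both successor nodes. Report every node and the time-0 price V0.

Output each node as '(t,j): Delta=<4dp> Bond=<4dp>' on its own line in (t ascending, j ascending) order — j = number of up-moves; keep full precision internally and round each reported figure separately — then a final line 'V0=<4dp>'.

(0,0): Delta=0.9675 Bond=-22.6343
(1,0): Delta=0.5618 Bond=-11.6227
(1,1): Delta=1.0000 Bond=-28.1304
V0=28.6436

No-arbitrage ⇒ martingale measure with p* = (R−d)/(u−d) = 0.8727.
Payoff layer (t=2): V(2,0)=0.0000, V(2,1)=10.9722, V(2,2)=46.5352
Node (1,0) S=35.5100: V=(p*·10.9722+(1−p*)·0.0000)/1.15=8.3267; Δ=(10.9722−0.0000)/(43.3222−23.7917)=0.5618; B=V−Δ·S=-11.6227
Node (1,1) S=64.6600: V=(p*·46.5352+(1−p*)·10.9722)/1.15=36.5296; Δ=(46.5352−10.9722)/(78.8852−43.3222)=1.0000; B=V−Δ·S=-28.1304
Node (0,0) S=53.0000: V=(p*·36.5296+(1−p*)·8.3267)/1.15=28.6436; Δ=(36.5296−8.3267)/(64.6600−35.5100)=0.9675; B=V−Δ·S=-22.6343
Self-financing check: at every node Δ·S+B equals the discounted successor values.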